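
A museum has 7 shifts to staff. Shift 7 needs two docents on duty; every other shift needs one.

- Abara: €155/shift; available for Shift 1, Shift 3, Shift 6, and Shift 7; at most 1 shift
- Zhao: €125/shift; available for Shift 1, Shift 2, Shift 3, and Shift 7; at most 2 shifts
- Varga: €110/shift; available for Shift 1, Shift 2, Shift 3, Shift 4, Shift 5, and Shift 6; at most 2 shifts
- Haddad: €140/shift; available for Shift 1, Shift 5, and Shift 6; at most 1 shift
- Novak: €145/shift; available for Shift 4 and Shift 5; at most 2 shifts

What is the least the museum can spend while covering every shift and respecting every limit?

Shift 7 can only be covered by Abara and Zhao, so that assignment is forced.
Picking the cheapest available docent for each shift independently would cost €940, but that ignores the shift limits.
An optimal schedule: Shift 1→Haddad, Shift 2→Zhao, Shift 3→Varga, Shift 4→Novak, Shift 5→Novak, Shift 6→Varga, Shift 7→Abara+Zhao.
Total: 140 + 125 + 110 + 145 + 145 + 110 + 155 + 125 = €1055.

€1055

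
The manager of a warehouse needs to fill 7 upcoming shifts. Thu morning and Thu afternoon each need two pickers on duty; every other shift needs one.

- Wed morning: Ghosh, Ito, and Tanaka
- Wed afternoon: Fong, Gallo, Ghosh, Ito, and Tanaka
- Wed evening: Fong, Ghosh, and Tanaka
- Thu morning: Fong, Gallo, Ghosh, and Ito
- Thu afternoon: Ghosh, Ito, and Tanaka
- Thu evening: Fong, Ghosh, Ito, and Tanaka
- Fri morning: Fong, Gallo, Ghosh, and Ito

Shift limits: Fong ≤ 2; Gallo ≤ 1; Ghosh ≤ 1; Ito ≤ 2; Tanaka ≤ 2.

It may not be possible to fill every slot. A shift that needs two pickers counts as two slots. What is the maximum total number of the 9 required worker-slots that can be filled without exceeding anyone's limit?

8

Total capacity across all pickers is 2+1+1+2+2 = 8, and 9 slots are needed, so at most 8 can be filled.
An assignment achieving 8: Wed morning→Ghosh, Wed afternoon→Tanaka, Wed evening→Fong, Thu morning→Fong+Gallo, Thu afternoon→Ito+Tanaka, Thu evening→Ito.
Loads: Fong 2/2, Gallo 1/1, Ghosh 1/1, Ito 2/2, Tanaka 2/2.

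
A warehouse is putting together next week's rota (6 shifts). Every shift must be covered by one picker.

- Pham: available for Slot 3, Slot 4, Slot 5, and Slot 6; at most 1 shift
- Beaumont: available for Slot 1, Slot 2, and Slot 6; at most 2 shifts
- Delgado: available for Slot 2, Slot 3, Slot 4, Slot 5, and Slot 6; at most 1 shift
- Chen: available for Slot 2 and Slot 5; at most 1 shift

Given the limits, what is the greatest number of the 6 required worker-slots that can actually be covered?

5

Total capacity across all pickers is 1+2+1+1 = 5, and 6 slots are needed, so at most 5 can be filled.
An assignment achieving 5: Slot 1→Beaumont, Slot 2→Beaumont, Slot 3→Pham, Slot 4→Delgado, Slot 5→Chen.
Loads: Pham 1/1, Beaumont 2/2, Delgado 1/1, Chen 1/1.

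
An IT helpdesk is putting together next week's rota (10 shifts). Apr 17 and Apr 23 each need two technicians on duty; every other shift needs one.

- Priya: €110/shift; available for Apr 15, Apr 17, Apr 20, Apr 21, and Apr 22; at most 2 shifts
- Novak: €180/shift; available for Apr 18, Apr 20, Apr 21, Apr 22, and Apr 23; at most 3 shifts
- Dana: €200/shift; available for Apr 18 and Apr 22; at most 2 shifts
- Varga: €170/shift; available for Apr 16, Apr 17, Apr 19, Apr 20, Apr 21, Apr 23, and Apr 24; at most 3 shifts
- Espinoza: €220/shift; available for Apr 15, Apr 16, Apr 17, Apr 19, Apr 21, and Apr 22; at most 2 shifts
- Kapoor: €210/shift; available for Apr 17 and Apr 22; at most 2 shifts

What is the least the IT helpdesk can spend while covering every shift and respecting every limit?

€2100

Apr 23 can only be covered by Novak and Varga, so that assignment is forced.
Apr 24 can only be covered by Varga, so that assignment is forced.
Picking the cheapest available technician for each shift independently would cost €1760, but that ignores the shift limits.
An optimal schedule: Apr 15→Priya, Apr 16→Varga, Apr 17→Priya+Kapoor, Apr 18→Dana, Apr 19→Espinoza, Apr 20→Novak, Apr 21→Novak, Apr 22→Dana, Apr 23→Varga+Novak, Apr 24→Varga.
Total: 110 + 170 + 110 + 210 + 200 + 220 + 180 + 180 + 200 + 170 + 180 + 170 = €2100.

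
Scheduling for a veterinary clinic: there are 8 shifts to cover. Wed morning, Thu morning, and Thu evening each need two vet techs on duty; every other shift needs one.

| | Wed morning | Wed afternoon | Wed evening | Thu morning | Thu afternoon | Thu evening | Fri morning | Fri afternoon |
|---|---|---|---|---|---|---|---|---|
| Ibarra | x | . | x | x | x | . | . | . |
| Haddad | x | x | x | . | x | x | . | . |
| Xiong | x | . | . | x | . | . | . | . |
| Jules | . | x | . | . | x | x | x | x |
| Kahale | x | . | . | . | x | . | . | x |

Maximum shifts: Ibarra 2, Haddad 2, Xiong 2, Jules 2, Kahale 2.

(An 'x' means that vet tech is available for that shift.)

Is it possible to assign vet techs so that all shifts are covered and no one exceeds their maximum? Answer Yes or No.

Total capacity is 2+2+2+2+2 = 10 but 11 worker-slots are needed — infeasible.

No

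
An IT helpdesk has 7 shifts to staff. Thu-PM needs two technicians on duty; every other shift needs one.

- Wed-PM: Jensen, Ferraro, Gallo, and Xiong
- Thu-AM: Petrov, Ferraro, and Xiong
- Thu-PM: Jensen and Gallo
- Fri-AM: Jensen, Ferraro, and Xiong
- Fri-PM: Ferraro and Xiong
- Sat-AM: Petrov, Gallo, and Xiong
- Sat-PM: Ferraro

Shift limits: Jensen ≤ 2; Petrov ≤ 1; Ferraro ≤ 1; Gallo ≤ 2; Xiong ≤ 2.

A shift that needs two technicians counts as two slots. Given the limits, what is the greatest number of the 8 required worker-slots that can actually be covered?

8

Total capacity across all technicians is 2+1+1+2+2 = 8, and 8 slots are needed, so at most 8 can be filled.
An assignment achieving 8: Wed-PM→Xiong, Thu-AM→Petrov, Thu-PM→Jensen+Gallo, Fri-AM→Jensen, Fri-PM→Xiong, Sat-AM→Gallo, Sat-PM→Ferraro.
Loads: Jensen 2/2, Petrov 1/1, Ferraro 1/1, Gallo 2/2, Xiong 2/2.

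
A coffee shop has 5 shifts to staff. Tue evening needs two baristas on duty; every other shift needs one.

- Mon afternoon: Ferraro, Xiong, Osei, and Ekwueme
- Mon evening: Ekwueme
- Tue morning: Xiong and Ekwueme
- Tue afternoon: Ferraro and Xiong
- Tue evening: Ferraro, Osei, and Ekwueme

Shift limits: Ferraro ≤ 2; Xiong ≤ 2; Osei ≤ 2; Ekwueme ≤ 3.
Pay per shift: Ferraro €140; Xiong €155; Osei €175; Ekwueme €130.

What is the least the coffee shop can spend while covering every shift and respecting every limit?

€825

Mon evening can only be covered by Ekwueme, so that assignment is forced.
Picking the cheapest available barista for each shift independently would cost €800, but that ignores the shift limits.
An optimal schedule: Mon afternoon→Xiong, Mon evening→Ekwueme, Tue morning→Ekwueme, Tue afternoon→Ferraro, Tue evening→Ekwueme+Ferraro.
Total: 155 + 130 + 130 + 140 + 130 + 140 = €825.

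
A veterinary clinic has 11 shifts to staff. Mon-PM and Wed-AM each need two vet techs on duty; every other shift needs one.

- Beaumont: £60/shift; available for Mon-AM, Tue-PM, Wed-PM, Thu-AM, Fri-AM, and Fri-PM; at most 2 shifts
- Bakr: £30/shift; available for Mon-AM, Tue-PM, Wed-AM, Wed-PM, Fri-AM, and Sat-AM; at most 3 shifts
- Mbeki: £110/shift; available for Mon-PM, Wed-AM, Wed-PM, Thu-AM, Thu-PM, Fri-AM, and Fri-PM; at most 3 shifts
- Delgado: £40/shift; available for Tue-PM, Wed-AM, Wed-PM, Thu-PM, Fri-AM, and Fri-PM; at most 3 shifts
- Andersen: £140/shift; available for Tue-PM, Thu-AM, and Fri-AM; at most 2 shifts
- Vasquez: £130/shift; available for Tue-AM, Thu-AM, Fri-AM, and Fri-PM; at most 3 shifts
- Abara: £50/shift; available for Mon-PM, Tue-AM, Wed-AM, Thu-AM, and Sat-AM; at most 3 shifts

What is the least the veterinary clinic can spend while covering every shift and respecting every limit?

£700

Mon-PM can only be covered by Mbeki and Abara, so that assignment is forced.
Picking the cheapest available vet tech for each shift independently would cost £560, but that ignores the shift limits.
An optimal schedule: Mon-AM→Bakr, Mon-PM→Abara+Mbeki, Tue-AM→Abara, Tue-PM→Bakr, Wed-AM→Abara+Mbeki, Wed-PM→Delgado, Thu-AM→Beaumont, Thu-PM→Delgado, Fri-AM→Beaumont, Fri-PM→Delgado, Sat-AM→Bakr.
Total: 30 + 50 + 110 + 50 + 30 + 50 + 110 + 40 + 60 + 40 + 60 + 40 + 30 = £700.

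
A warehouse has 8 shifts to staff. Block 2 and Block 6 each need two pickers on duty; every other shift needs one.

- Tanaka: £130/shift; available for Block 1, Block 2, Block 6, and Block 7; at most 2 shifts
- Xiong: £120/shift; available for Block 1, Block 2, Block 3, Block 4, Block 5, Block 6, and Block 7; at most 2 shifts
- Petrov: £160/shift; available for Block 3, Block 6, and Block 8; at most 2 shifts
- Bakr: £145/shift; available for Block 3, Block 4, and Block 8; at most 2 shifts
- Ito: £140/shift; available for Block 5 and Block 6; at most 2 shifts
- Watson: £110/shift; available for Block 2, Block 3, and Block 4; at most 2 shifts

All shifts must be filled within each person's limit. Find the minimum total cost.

£1290

Picking the cheapest available picker for each shift independently would cost £1205, but that ignores the shift limits.
An optimal schedule: Block 1→Xiong, Block 2→Watson+Tanaka, Block 3→Bakr, Block 4→Watson, Block 5→Ito, Block 6→Tanaka+Ito, Block 7→Xiong, Block 8→Bakr.
Total: 120 + 110 + 130 + 145 + 110 + 140 + 130 + 140 + 120 + 145 = £1290.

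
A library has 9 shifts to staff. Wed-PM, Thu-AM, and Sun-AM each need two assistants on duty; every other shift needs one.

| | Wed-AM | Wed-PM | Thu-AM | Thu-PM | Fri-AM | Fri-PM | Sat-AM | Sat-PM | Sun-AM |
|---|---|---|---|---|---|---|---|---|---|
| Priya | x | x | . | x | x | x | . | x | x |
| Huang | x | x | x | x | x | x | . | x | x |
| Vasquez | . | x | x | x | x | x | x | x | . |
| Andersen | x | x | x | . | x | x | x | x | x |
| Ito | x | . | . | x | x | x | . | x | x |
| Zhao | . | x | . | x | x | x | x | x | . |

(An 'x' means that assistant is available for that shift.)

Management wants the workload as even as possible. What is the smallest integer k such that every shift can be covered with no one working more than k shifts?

With 6 assistants and 12 worker-slots to fill, someone must work at least ⌈12/6⌉ = 2 shifts, so k ≥ 2.
k = 2 works: Wed-AM→Priya, Wed-PM→Andersen+Zhao, Thu-AM→Huang+Vasquez, Thu-PM→Priya, Fri-AM→Huang, Fri-PM→Ito, Sat-AM→Vasquez, Sat-PM→Zhao, Sun-AM→Andersen+Ito.
Loads: Priya 2, Huang 2, Vasquez 2, Andersen 2, Ito 2, Zhao 2 — all ≤ 2.

2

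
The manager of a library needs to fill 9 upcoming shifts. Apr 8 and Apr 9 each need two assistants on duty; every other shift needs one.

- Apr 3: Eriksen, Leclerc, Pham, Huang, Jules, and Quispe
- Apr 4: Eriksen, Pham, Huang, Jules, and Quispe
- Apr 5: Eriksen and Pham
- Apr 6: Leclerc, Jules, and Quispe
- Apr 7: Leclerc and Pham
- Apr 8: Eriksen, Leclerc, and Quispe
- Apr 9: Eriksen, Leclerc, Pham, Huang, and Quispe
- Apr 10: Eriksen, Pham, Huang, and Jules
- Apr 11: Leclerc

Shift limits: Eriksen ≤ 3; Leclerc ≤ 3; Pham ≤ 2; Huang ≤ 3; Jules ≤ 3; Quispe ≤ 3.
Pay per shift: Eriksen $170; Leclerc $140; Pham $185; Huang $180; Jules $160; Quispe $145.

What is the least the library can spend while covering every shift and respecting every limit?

Apr 11 can only be covered by Leclerc, so that assignment is forced.
Picking the cheapest available assistant for each shift independently would cost $1605, but that ignores the shift limits.
An optimal schedule: Apr 3→Jules, Apr 4→Jules, Apr 5→Eriksen, Apr 6→Quispe, Apr 7→Leclerc, Apr 8→Leclerc+Quispe, Apr 9→Quispe+Eriksen, Apr 10→Jules, Apr 11→Leclerc.
Total: 160 + 160 + 170 + 145 + 140 + 140 + 145 + 145 + 170 + 160 + 140 = $1675.

$1675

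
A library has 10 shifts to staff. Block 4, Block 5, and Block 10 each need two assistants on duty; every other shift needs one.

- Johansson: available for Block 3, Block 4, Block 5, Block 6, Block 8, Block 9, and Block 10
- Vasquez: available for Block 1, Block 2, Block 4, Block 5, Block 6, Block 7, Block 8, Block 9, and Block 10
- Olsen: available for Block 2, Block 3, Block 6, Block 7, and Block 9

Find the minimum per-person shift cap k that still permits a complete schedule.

With 3 assistants and 13 worker-slots to fill, someone must work at least ⌈13/3⌉ = 5 shifts, so k ≥ 5.
k = 5 works: Block 1→Vasquez, Block 2→Vasquez, Block 3→Johansson, Block 4→Johansson+Vasquez, Block 5→Johansson+Vasquez, Block 6→Olsen, Block 7→Olsen, Block 8→Johansson, Block 9→Olsen, Block 10→Johansson+Vasquez.
Loads: Johansson 5, Vasquez 5, Olsen 3 — all ≤ 5.

5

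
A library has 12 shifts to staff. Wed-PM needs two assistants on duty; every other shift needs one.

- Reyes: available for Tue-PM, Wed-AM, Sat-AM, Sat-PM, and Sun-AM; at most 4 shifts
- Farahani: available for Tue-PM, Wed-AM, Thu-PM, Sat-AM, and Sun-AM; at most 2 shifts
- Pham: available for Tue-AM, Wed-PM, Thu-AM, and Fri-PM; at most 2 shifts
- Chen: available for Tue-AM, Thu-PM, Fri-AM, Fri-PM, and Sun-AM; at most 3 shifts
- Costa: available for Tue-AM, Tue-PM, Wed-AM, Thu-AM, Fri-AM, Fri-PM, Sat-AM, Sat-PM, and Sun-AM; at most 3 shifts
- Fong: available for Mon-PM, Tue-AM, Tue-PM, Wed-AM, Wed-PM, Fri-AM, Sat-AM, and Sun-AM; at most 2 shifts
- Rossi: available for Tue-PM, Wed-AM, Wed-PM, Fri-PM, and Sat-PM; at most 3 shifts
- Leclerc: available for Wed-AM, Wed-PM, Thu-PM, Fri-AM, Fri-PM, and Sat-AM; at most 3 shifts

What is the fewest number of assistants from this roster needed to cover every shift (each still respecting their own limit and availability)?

5

13 slots to fill and no one can take more than 4, so at least ⌈13/4⌉ = 4 assistants are needed.
No set of 4 assistants can cover every shift (each such set leaves at least one shift with no one available or exceeds a cap).
Reyes, Farahani, Pham, Chen, and Fong alone can cover everything: Mon-PM→Fong, Tue-AM→Chen, Tue-PM→Reyes, Wed-AM→Reyes, Wed-PM→Pham+Fong, Thu-AM→Pham, Thu-PM→Farahani, Fri-AM→Chen, Fri-PM→Chen, Sat-AM→Reyes, Sat-PM→Reyes, Sun-AM→Farahani.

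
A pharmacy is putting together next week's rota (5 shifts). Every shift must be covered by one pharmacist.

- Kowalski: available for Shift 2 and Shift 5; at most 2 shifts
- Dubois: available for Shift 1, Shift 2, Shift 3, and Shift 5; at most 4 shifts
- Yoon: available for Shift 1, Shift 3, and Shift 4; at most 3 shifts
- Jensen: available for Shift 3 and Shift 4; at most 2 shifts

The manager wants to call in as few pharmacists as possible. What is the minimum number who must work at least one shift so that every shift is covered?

5 slots to fill and no one can take more than 4, so at least ⌈5/4⌉ = 2 pharmacists are needed.
Kowalski and Yoon alone can cover everything: Shift 1→Yoon, Shift 2→Kowalski, Shift 3→Yoon, Shift 4→Yoon, Shift 5→Kowalski.

2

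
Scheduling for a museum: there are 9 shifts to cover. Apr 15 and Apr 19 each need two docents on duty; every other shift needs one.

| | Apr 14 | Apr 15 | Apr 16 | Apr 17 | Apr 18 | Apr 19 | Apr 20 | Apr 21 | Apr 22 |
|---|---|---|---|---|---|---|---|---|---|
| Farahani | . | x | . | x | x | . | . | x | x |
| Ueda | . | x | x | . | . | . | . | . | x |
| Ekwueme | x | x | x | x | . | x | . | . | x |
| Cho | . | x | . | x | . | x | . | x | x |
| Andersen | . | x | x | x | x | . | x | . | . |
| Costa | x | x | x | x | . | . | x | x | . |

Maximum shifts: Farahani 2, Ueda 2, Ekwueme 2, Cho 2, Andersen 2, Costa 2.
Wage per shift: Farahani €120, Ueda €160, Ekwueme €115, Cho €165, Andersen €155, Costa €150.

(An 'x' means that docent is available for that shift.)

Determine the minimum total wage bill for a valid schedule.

€1565

Apr 19 can only be covered by Ekwueme and Cho, so that assignment is forced.
Picking the cheapest available docent for each shift independently would cost €1365, but that ignores the shift limits.
An optimal schedule: Apr 14→Ekwueme, Apr 15→Andersen+Ueda, Apr 16→Costa, Apr 17→Andersen, Apr 18→Farahani, Apr 19→Ekwueme+Cho, Apr 20→Costa, Apr 21→Farahani, Apr 22→Ueda.
Total: 115 + 155 + 160 + 150 + 155 + 120 + 115 + 165 + 150 + 120 + 160 = €1565.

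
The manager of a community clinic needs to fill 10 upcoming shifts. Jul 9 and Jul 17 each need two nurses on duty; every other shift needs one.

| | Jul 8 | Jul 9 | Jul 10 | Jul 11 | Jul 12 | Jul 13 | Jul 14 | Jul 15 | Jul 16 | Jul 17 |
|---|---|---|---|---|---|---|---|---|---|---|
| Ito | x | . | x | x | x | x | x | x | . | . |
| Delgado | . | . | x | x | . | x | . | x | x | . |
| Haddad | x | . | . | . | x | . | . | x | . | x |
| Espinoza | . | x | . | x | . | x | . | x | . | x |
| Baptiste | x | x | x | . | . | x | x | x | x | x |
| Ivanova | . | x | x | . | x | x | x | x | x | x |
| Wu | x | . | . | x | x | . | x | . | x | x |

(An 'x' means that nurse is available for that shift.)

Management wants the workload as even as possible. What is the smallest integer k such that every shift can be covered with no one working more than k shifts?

With 7 nurses and 12 worker-slots to fill, someone must work at least ⌈12/7⌉ = 2 shifts, so k ≥ 2.
k = 2 works: Jul 8→Ito, Jul 9→Espinoza+Baptiste, Jul 10→Ito, Jul 11→Delgado, Jul 12→Haddad, Jul 13→Espinoza, Jul 14→Baptiste, Jul 15→Haddad, Jul 16→Delgado, Jul 17→Ivanova+Wu.
Loads: Ito 2, Delgado 2, Haddad 2, Espinoza 2, Baptiste 2, Ivanova 1, Wu 1 — all ≤ 2.

2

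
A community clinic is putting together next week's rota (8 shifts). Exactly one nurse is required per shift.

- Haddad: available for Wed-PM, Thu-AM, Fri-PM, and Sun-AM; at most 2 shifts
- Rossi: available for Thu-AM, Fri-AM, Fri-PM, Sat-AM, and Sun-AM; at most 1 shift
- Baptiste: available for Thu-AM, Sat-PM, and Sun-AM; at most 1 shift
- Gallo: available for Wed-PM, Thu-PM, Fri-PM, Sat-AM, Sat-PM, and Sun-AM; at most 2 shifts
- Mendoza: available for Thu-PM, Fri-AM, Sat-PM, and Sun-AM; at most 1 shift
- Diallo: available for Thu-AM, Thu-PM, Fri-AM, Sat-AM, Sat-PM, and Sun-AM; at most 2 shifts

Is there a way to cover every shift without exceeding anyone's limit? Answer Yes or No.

One valid schedule: Wed-PM→Haddad, Thu-AM→Baptiste, Thu-PM→Gallo, Fri-AM→Rossi, Fri-PM→Haddad, Sat-AM→Gallo, Sat-PM→Mendoza, Sun-AM→Diallo.
Loads: Haddad 2/2, Rossi 1/1, Baptiste 1/1, Gallo 2/2, Mendoza 1/1, Diallo 1/2 — all within limits.

Yes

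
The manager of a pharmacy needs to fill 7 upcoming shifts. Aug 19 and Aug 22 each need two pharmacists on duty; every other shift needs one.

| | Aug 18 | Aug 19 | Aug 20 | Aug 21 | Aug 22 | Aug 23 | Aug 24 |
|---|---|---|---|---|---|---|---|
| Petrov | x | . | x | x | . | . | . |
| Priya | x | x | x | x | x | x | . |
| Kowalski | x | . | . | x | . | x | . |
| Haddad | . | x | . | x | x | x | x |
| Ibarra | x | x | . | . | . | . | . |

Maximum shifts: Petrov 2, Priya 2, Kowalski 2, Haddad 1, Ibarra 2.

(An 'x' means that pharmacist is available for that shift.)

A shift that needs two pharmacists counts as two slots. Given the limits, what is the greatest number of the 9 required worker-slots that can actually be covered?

8

Total capacity across all pharmacists is 2+2+2+1+2 = 9, and 9 slots are needed, so at most 9 can be filled.
Shifts {Aug 22, Aug 24} need 3 slots but only Priya and Haddad are available for them, supplying at most 2 — so at least 1 slot must go unfilled.
An assignment achieving 8: Aug 18→Petrov, Aug 19→Priya+Ibarra, Aug 20→Petrov, Aug 21→Kowalski, Aug 22→Priya, Aug 23→Kowalski, Aug 24→Haddad.
Loads: Petrov 2/2, Priya 2/2, Kowalski 2/2, Haddad 1/1, Ibarra 1/2.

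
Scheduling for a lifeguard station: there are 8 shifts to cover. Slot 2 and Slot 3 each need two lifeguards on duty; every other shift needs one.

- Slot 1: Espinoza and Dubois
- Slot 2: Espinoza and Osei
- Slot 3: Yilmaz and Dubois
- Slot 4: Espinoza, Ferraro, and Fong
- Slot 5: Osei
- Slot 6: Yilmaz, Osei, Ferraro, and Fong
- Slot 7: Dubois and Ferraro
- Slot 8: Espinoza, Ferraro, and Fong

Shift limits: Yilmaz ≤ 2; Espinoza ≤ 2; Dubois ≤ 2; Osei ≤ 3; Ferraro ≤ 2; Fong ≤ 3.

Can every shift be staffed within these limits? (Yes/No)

Slot 2 can only be covered by Espinoza and Osei, so that assignment is forced.
Slot 3 can only be covered by Yilmaz and Dubois, so that assignment is forced.
Slot 5 can only be covered by Osei, so that assignment is forced.
One valid schedule: Slot 1→Espinoza, Slot 2→Espinoza+Osei, Slot 3→Yilmaz+Dubois, Slot 4→Ferraro, Slot 5→Osei, Slot 6→Yilmaz, Slot 7→Dubois, Slot 8→Ferraro.
Loads: Yilmaz 2/2, Espinoza 2/2, Dubois 2/2, Osei 2/3, Ferraro 2/2, Fong 0/3 — all within limits.

Yes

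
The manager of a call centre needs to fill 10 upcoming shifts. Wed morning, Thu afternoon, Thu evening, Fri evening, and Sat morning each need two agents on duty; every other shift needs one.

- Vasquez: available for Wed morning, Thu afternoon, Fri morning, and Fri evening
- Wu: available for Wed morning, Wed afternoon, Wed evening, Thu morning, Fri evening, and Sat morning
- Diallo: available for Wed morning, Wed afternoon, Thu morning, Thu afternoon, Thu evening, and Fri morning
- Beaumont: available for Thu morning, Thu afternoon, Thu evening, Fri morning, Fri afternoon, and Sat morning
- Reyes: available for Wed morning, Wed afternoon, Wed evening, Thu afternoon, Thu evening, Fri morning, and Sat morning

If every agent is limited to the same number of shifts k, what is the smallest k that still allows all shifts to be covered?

3

With 5 agents and 15 worker-slots to fill, someone must work at least ⌈15/5⌉ = 3 shifts, so k ≥ 3.
k = 3 works: Wed morning→Vasquez+Reyes, Wed afternoon→Wu, Wed evening→Wu, Thu morning→Diallo, Thu afternoon→Diallo+Reyes, Thu evening→Diallo+Beaumont, Fri morning→Vasquez, Fri afternoon→Beaumont, Fri evening→Vasquez+Wu, Sat morning→Beaumont+Reyes.
Loads: Vasquez 3, Wu 3, Diallo 3, Beaumont 3, Reyes 3 — all ≤ 3.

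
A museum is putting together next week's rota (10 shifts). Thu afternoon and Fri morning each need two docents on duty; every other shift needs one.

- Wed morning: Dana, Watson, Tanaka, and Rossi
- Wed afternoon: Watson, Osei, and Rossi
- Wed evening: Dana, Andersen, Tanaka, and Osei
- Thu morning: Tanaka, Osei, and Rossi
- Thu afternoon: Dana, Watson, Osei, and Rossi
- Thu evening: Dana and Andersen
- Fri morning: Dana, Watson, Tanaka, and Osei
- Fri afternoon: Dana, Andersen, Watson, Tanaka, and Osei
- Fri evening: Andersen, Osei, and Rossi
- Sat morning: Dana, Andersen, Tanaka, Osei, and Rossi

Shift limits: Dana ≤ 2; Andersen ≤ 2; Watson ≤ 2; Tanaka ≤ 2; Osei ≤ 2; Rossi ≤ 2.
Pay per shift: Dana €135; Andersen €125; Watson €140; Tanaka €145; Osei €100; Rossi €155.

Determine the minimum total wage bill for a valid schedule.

Picking the cheapest available docent for each shift independently would cost €1330, but that ignores the shift limits.
An optimal schedule: Wed morning→Dana, Wed afternoon→Watson, Wed evening→Andersen, Thu morning→Tanaka, Thu afternoon→Osei+Rossi, Thu evening→Dana, Fri morning→Tanaka+Osei, Fri afternoon→Watson, Fri evening→Andersen, Sat morning→Rossi.
Total: 135 + 140 + 125 + 145 + 100 + 155 + 135 + 145 + 100 + 140 + 125 + 155 = €1600.

€1600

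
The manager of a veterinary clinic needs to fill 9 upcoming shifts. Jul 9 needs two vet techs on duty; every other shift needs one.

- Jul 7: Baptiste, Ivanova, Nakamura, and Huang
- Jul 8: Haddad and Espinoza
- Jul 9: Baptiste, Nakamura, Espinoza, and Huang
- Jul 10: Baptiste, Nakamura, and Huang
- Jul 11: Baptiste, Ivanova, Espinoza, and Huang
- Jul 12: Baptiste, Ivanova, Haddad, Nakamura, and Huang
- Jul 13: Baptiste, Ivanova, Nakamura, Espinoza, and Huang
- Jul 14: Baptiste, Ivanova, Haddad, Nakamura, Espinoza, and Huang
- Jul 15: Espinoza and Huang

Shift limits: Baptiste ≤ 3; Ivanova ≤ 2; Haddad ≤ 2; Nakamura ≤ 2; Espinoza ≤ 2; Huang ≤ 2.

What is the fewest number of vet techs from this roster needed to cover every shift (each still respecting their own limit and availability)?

5

10 slots to fill and no one can take more than 3, so at least ⌈10/3⌉ = 4 vet techs are needed.
Any 4 vet techs together have capacity at most 3+2+2+2 = 9 < 10 slots, so 4 can never suffice.
Baptiste, Ivanova, Haddad, Nakamura, and Espinoza alone can cover everything: Jul 7→Baptiste, Jul 8→Haddad, Jul 9→Baptiste+Nakamura, Jul 10→Baptiste, Jul 11→Ivanova, Jul 12→Ivanova, Jul 13→Nakamura, Jul 14→Haddad, Jul 15→Espinoza.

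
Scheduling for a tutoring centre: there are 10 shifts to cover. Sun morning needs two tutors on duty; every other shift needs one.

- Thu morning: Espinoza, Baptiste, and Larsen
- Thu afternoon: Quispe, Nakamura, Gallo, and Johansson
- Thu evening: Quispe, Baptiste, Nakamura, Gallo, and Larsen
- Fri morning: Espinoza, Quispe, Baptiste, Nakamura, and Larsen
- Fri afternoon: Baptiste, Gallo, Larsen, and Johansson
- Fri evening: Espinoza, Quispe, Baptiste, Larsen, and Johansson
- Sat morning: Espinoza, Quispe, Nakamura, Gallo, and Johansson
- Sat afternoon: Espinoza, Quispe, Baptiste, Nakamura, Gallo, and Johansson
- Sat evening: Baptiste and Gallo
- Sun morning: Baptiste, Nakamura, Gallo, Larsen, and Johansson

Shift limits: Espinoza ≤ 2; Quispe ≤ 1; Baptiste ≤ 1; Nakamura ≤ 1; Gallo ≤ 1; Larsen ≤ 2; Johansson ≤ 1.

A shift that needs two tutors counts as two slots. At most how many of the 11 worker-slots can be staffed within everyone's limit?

Total capacity across all tutors is 2+1+1+1+1+2+1 = 9, and 11 slots are needed, so at most 9 can be filled.
An assignment achieving 9: Thu morning→Espinoza, Thu afternoon→Quispe, Thu evening→Nakamura, Fri morning→Espinoza, Fri afternoon→Gallo, Fri evening→Larsen, Sat morning→Johansson, Sat evening→Baptiste, Sun morning→Larsen.
Loads: Espinoza 2/2, Quispe 1/1, Baptiste 1/1, Nakamura 1/1, Gallo 1/1, Larsen 2/2, Johansson 1/1.

9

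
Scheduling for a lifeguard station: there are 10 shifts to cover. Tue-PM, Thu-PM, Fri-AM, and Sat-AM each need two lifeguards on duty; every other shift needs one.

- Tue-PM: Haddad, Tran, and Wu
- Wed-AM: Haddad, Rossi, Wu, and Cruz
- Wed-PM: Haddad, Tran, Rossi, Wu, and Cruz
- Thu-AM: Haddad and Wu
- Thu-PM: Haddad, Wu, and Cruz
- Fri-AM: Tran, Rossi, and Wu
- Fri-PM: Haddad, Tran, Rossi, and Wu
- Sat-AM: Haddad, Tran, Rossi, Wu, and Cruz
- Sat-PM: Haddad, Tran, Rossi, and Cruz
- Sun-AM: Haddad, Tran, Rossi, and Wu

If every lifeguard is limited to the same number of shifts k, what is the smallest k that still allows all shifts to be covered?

3

With 5 lifeguards and 14 worker-slots to fill, someone must work at least ⌈14/5⌉ = 3 shifts, so k ≥ 3.
k = 3 works: Tue-PM→Haddad+Tran, Wed-AM→Rossi, Wed-PM→Cruz, Thu-AM→Haddad, Thu-PM→Haddad+Wu, Fri-AM→Tran+Rossi, Fri-PM→Tran, Sat-AM→Wu+Cruz, Sat-PM→Rossi, Sun-AM→Wu.
Loads: Haddad 3, Tran 3, Rossi 3, Wu 3, Cruz 2 — all ≤ 3.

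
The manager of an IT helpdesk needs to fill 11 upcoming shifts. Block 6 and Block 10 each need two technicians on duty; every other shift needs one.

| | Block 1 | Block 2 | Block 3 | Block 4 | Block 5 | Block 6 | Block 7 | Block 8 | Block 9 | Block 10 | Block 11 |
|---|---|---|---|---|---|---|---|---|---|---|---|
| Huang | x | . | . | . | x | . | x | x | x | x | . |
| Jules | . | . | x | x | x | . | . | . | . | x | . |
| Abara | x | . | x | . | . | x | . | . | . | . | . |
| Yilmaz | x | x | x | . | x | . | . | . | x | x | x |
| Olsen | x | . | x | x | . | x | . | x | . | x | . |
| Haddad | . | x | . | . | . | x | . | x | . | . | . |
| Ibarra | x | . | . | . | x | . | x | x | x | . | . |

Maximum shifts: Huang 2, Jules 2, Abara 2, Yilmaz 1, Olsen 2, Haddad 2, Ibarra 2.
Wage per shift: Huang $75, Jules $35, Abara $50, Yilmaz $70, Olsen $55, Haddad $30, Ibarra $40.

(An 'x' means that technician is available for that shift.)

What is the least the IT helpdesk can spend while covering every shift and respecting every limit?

Block 11 can only be covered by Yilmaz, so that assignment is forced.
Picking the cheapest available technician for each shift independently would cost $525, but that ignores the shift limits.
An optimal schedule: Block 1→Ibarra, Block 2→Haddad, Block 3→Abara, Block 4→Jules, Block 5→Ibarra, Block 6→Abara+Olsen, Block 7→Huang, Block 8→Haddad, Block 9→Huang, Block 10→Jules+Olsen, Block 11→Yilmaz.
Total: 40 + 30 + 50 + 35 + 40 + 50 + 55 + 75 + 30 + 75 + 35 + 55 + 70 = $640.

$640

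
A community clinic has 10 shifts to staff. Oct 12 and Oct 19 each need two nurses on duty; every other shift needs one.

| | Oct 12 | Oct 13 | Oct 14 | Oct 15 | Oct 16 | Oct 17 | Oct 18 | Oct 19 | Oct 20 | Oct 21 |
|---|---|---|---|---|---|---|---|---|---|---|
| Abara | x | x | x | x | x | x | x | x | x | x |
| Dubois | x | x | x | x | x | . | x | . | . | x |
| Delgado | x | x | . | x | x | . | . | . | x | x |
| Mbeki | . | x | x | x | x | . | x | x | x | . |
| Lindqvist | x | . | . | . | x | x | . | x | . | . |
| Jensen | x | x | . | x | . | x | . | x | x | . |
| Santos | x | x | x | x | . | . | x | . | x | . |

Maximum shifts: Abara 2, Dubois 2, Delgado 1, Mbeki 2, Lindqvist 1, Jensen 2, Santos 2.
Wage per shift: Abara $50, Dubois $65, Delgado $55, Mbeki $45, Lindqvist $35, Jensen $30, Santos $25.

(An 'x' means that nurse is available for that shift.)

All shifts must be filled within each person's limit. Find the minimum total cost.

Picking the cheapest available nurse for each shift independently would cost $360, but that ignores the shift limits.
An optimal schedule: Oct 12→Jensen+Santos, Oct 13→Mbeki, Oct 14→Dubois, Oct 15→Santos, Oct 16→Delgado, Oct 17→Abara, Oct 18→Dubois, Oct 19→Lindqvist+Jensen, Oct 20→Mbeki, Oct 21→Abara.
Total: 30 + 25 + 45 + 65 + 25 + 55 + 50 + 65 + 35 + 30 + 45 + 50 = $520.

$520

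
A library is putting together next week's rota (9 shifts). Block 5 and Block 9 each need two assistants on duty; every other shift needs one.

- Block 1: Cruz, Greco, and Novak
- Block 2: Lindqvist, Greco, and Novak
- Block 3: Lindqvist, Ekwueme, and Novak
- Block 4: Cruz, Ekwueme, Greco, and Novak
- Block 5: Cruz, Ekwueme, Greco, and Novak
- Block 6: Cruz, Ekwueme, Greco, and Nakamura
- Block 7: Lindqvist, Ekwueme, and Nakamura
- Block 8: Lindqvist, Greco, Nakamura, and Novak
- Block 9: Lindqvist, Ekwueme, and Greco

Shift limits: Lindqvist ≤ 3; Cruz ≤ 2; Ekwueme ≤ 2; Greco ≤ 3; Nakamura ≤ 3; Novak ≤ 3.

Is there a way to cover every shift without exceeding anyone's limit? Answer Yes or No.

Yes

One valid schedule: Block 1→Cruz, Block 2→Lindqvist, Block 3→Lindqvist, Block 4→Cruz, Block 5→Greco+Novak, Block 6→Ekwueme, Block 7→Lindqvist, Block 8→Greco, Block 9→Ekwueme+Greco.
Loads: Lindqvist 3/3, Cruz 2/2, Ekwueme 2/2, Greco 3/3, Nakamura 0/3, Novak 1/3 — all within limits.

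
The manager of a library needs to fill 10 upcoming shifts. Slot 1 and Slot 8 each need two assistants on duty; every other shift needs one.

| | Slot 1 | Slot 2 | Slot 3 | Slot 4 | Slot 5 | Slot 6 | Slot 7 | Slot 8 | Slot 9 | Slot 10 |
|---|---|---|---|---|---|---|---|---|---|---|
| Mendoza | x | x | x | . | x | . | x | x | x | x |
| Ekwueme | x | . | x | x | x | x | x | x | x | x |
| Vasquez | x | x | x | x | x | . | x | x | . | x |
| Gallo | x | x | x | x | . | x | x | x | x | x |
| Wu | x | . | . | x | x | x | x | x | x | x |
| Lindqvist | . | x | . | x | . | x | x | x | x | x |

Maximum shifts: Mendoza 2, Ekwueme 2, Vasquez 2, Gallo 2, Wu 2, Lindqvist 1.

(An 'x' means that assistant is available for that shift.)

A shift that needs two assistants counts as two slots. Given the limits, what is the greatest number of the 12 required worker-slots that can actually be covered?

Total capacity across all assistants is 2+2+2+2+2+1 = 11, and 12 slots are needed, so at most 11 can be filled.
An assignment achieving 11: Slot 1→Vasquez+Gallo, Slot 2→Mendoza, Slot 3→Mendoza, Slot 4→Vasquez, Slot 5→Ekwueme, Slot 6→Ekwueme, Slot 7→Wu, Slot 8→Wu+Lindqvist, Slot 9→Gallo.
Loads: Mendoza 2/2, Ekwueme 2/2, Vasquez 2/2, Gallo 2/2, Wu 2/2, Lindqvist 1/1.

11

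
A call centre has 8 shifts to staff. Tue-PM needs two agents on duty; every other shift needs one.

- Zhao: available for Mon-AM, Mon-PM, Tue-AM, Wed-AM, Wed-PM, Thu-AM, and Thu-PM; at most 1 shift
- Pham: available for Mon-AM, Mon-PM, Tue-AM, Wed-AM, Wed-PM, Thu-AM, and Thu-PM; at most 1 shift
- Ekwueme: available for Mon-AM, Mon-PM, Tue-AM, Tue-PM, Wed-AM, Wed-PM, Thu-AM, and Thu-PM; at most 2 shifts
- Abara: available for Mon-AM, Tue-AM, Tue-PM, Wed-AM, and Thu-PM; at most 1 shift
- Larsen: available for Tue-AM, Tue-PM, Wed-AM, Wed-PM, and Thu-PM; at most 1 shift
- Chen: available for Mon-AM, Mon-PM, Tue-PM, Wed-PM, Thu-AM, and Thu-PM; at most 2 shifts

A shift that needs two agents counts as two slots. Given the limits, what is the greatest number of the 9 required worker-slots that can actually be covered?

Total capacity across all agents is 1+1+2+1+1+2 = 8, and 9 slots are needed, so at most 8 can be filled.
An assignment achieving 8: Mon-AM→Ekwueme, Mon-PM→Zhao, Tue-AM→Larsen, Tue-PM→Ekwueme+Abara, Wed-PM→Chen, Thu-AM→Pham, Thu-PM→Chen.
Loads: Zhao 1/1, Pham 1/1, Ekwueme 2/2, Abara 1/1, Larsen 1/1, Chen 2/2.

8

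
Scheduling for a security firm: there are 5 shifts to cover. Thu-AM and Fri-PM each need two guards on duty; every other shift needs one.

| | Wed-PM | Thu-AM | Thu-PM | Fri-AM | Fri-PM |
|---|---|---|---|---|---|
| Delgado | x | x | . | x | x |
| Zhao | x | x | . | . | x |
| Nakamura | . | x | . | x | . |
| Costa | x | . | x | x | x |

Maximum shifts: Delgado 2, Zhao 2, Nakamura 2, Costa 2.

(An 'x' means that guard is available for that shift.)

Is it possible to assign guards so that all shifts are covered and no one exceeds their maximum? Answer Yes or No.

Thu-PM can only be covered by Costa, so that assignment is forced.
One valid schedule: Wed-PM→Delgado, Thu-AM→Delgado+Zhao, Thu-PM→Costa, Fri-AM→Nakamura, Fri-PM→Zhao+Costa.
Loads: Delgado 2/2, Zhao 2/2, Nakamura 1/2, Costa 2/2 — all within limits.

Yes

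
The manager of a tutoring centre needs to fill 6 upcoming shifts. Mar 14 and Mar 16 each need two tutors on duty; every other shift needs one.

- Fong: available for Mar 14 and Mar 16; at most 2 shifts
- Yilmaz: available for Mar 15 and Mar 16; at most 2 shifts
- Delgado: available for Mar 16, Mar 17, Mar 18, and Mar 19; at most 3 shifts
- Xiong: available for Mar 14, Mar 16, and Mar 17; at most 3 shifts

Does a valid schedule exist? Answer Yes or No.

Mar 14 can only be covered by Fong and Xiong, so that assignment is forced.
Mar 15 can only be covered by Yilmaz, so that assignment is forced.
Mar 18 can only be covered by Delgado, so that assignment is forced.
One valid schedule: Mar 14→Fong+Xiong, Mar 15→Yilmaz, Mar 16→Fong+Yilmaz, Mar 17→Delgado, Mar 18→Delgado, Mar 19→Delgado.
Loads: Fong 2/2, Yilmaz 2/2, Delgado 3/3, Xiong 1/3 — all within limits.

Yes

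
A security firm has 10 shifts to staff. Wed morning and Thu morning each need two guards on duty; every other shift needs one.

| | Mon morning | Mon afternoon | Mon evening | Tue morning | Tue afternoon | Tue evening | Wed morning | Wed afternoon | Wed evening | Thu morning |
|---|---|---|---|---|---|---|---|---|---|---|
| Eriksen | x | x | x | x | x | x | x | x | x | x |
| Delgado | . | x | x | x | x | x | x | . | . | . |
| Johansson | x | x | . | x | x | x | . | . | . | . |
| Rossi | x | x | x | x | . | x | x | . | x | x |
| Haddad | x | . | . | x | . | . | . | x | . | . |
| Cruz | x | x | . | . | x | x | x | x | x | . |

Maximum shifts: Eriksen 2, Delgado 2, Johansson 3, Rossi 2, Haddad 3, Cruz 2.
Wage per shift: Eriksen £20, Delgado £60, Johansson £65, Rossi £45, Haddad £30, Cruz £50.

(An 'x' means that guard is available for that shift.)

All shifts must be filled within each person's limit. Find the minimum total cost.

Thu morning can only be covered by Eriksen and Rossi, so that assignment is forced.
Picking the cheapest available guard for each shift independently would cost £290, but that ignores the shift limits.
An optimal schedule: Mon morning→Haddad, Mon afternoon→Delgado, Mon evening→Eriksen, Tue morning→Haddad, Tue afternoon→Cruz, Tue evening→Johansson, Wed morning→Cruz+Delgado, Wed afternoon→Haddad, Wed evening→Rossi, Thu morning→Eriksen+Rossi.
Total: 30 + 60 + 20 + 30 + 50 + 65 + 50 + 60 + 30 + 45 + 20 + 45 = £505.

£505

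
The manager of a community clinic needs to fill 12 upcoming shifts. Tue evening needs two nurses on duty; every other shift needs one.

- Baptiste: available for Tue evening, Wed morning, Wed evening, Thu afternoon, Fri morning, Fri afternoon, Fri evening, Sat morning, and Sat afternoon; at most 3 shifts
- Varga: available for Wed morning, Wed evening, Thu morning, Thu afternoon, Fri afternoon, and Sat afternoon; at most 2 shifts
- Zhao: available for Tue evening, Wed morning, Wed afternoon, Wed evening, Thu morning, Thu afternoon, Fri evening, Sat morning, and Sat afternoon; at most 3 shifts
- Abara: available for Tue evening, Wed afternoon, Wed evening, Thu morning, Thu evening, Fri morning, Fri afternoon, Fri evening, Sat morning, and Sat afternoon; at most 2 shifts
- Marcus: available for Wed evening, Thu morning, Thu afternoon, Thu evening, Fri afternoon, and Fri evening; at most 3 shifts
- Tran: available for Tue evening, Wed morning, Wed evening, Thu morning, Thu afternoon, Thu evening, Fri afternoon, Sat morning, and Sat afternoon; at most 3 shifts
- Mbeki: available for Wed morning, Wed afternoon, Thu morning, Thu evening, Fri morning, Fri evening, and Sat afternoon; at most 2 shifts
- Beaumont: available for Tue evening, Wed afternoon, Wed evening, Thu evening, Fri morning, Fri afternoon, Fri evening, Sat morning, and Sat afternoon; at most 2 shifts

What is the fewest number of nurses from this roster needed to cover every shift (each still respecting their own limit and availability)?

5

13 slots to fill and no one can take more than 3, so at least ⌈13/3⌉ = 5 nurses are needed.
Baptiste, Varga, Zhao, Abara, and Marcus alone can cover everything: Tue evening→Baptiste+Zhao, Wed morning→Baptiste, Wed afternoon→Zhao, Wed evening→Marcus, Thu morning→Varga, Thu afternoon→Varga, Thu evening→Abara, Fri morning→Baptiste, Fri afternoon→Marcus, Fri evening→Marcus, Sat morning→Zhao, Sat afternoon→Abara.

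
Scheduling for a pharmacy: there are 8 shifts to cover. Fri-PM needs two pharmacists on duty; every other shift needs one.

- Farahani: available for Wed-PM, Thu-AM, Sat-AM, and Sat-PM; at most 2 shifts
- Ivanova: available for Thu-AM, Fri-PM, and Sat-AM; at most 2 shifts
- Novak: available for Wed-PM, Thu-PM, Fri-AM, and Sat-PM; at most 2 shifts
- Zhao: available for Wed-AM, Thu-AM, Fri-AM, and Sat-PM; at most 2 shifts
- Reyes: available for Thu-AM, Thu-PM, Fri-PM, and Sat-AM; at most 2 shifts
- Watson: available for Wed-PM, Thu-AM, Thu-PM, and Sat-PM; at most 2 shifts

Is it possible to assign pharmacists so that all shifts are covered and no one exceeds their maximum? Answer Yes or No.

Yes

Wed-AM can only be covered by Zhao, so that assignment is forced.
Fri-PM can only be covered by Ivanova and Reyes, so that assignment is forced.
One valid schedule: Wed-AM→Zhao, Wed-PM→Farahani, Thu-AM→Ivanova, Thu-PM→Novak, Fri-AM→Novak, Fri-PM→Ivanova+Reyes, Sat-AM→Farahani, Sat-PM→Zhao.
Loads: Farahani 2/2, Ivanova 2/2, Novak 2/2, Zhao 2/2, Reyes 1/2, Watson 0/2 — all within limits.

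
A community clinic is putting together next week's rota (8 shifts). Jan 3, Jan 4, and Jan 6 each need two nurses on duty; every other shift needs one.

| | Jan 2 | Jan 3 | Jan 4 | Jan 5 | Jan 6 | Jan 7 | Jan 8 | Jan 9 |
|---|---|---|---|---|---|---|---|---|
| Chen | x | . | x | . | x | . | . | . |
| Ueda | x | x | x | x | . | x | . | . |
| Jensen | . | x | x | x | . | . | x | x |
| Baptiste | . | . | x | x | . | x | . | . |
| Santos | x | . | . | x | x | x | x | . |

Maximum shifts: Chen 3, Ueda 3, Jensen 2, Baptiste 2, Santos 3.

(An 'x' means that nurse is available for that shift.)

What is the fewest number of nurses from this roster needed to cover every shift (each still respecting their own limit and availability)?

4

11 slots to fill and no one can take more than 3, so at least ⌈11/3⌉ = 4 nurses are needed.
Chen, Ueda, Jensen, and Santos alone can cover everything: Jan 2→Chen, Jan 3→Ueda+Jensen, Jan 4→Chen+Ueda, Jan 5→Santos, Jan 6→Chen+Santos, Jan 7→Ueda, Jan 8→Santos, Jan 9→Jensen.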